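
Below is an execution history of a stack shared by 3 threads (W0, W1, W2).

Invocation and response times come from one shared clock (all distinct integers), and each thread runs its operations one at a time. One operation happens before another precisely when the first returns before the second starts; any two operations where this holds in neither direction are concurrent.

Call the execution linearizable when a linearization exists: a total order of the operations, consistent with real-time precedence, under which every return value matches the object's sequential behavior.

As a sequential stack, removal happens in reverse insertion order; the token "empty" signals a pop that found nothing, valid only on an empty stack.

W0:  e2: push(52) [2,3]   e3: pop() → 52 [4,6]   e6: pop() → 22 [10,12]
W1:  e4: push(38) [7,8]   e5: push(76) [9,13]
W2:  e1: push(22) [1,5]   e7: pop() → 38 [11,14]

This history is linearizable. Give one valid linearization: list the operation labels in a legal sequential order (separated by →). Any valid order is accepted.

e1 → e2 → e3 → e4 → e7 → e6 → e5

step 1: e1 push(22) — stack <22>
step 2: e2 push(52) — stack <22,52>
step 3: e3 pop() → 52 — stack <22>
step 4: e4 push(38) — stack <22,38>
step 5: e7 pop() → 38 — stack <22>
step 6: e6 pop() → 22 — stack <>
step 7: e5 push(76) — stack <76>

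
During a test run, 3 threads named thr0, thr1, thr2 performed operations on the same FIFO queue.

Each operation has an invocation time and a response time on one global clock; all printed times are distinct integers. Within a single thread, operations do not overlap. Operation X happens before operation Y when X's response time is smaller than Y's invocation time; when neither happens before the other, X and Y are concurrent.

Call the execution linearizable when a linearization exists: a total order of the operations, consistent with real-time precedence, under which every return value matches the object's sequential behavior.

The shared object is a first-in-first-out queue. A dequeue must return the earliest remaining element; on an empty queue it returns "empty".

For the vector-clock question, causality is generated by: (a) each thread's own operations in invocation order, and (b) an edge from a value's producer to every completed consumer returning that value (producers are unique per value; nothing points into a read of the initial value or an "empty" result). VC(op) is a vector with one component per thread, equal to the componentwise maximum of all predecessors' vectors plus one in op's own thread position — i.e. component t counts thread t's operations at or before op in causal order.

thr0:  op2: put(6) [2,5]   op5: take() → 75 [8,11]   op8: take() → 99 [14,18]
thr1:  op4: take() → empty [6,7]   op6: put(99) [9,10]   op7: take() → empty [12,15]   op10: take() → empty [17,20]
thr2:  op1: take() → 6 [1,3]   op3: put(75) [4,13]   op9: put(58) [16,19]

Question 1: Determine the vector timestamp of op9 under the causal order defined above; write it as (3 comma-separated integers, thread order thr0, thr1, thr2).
Answer: (1, 0, 3)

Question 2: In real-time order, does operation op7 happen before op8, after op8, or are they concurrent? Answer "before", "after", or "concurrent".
Answer: concurrent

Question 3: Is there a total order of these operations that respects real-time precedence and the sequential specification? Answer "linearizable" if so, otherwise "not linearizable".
linearizable

a witness: op2, op1, op4, op3, op5, op6, op8, op7, op10, op9
step 1: op2 put(6) — queue <6>
step 2: op1 take() → 6 — queue <>
step 3: op4 take() → empty — queue <>
step 4: op3 put(75) — queue <75>
step 5: op5 take() → 75 — queue <>
step 6: op6 put(99) — queue <99>
step 7: op8 take() → 99 — queue <>
step 8: op7 take() → empty — queue <>
step 9: op10 take() → empty — queue <>
step 10: op9 put(58) — queue <58>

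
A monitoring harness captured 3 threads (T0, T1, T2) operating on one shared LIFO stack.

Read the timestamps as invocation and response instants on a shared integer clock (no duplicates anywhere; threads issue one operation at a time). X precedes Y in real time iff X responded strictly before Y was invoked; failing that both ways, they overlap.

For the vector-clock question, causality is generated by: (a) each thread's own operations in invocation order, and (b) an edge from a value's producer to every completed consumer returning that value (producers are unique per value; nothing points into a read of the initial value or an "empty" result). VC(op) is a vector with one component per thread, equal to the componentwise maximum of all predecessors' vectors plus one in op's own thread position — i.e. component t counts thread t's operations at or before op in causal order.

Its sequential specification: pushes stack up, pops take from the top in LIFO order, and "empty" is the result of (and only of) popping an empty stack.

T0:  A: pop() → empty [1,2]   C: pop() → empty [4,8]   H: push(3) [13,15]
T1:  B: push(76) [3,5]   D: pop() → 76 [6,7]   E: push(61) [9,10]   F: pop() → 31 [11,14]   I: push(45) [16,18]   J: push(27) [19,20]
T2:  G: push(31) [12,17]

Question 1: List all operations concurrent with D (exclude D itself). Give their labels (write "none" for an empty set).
C

D spans [6,7]; an op avoiding the whole window 6..7 is ordered, any other is concurrent
A [1,2]: before
B [3,5]: before
C [4,8]: concurrent
E [9,10]: after
F [11,14]: after
G [12,17]: after
H [13,15]: after
I [16,18]: after
J [19,20]: after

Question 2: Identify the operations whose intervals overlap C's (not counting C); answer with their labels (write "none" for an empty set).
B, D

concurrent with C ([4,8]): every op whose interval crosses 4..8
A [1,2]: before
B [3,5]: concurrent
D [6,7]: concurrent
E [9,10]: after
F [11,14]: after
G [12,17]: after
H [13,15]: after
I [16,18]: after
J [19,20]: after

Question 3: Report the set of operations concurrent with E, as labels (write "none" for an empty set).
none

E spans [9,10]: anything still running between times 9 and 10 counts as concurrent
A [1,2]: before
B [3,5]: before
C [4,8]: before
D [6,7]: before
F [11,14]: after
G [12,17]: after
H [13,15]: after
I [16,18]: after
J [19,20]: after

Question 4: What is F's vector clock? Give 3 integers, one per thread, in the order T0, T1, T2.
(0, 4, 1)

root op G, invoked 12: fresh clock plus T2's own tick → (0, 0, 1)
root op B, invoked 3: fresh clock plus T1's own tick → (0, 1, 0)
root op A, invoked 1: fresh clock plus T0's own tick → (1, 0, 0)
from VC(B)=(0, 1, 0), D (invoked 6) maxes components and bumps T1 → (0, 2, 0)
from VC(A)=(1, 0, 0), C (invoked 4) maxes components and bumps T0 → (2, 0, 0)
from VC(D)=(0, 2, 0), E (invoked 9) maxes components and bumps T1 → (0, 3, 0)
from VC(C)=(2, 0, 0), H (invoked 13) maxes components and bumps T0 → (3, 0, 0)
from VC(E)=(0, 3, 0), VC(G)=(0, 0, 1), F (invoked 11) maxes components and bumps T1 → (0, 4, 1)
from VC(F)=(0, 4, 1), I (invoked 16) maxes components and bumps T1 → (0, 5, 1)
from VC(I)=(0, 5, 1), J (invoked 19) maxes components and bumps T1 → (0, 6, 1)
target: VC(F) = (0, 4, 1)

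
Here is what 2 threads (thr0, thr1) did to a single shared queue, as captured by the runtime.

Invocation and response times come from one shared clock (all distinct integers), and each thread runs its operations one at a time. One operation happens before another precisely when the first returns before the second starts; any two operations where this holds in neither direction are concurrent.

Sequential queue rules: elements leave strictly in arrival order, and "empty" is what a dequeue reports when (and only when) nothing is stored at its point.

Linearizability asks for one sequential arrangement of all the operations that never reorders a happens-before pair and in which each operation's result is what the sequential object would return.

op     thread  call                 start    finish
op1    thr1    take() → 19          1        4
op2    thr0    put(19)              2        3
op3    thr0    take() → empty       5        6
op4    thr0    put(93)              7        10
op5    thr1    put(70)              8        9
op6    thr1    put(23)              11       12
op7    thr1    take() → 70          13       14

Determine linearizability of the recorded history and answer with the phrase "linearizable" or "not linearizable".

linearizable

witness order: op2, op1, op3, op5, op4, op6, op7
step 1: op2 put(19) — queue <19>
step 2: op1 take() → 19 — queue <>
step 3: op3 take() → empty — queue <>
step 4: op5 put(70) — queue <70>
step 5: op4 put(93) — queue <70,93>
step 6: op6 put(23) — queue <70,93,23>
step 7: op7 take() → 70 — queue <93,23>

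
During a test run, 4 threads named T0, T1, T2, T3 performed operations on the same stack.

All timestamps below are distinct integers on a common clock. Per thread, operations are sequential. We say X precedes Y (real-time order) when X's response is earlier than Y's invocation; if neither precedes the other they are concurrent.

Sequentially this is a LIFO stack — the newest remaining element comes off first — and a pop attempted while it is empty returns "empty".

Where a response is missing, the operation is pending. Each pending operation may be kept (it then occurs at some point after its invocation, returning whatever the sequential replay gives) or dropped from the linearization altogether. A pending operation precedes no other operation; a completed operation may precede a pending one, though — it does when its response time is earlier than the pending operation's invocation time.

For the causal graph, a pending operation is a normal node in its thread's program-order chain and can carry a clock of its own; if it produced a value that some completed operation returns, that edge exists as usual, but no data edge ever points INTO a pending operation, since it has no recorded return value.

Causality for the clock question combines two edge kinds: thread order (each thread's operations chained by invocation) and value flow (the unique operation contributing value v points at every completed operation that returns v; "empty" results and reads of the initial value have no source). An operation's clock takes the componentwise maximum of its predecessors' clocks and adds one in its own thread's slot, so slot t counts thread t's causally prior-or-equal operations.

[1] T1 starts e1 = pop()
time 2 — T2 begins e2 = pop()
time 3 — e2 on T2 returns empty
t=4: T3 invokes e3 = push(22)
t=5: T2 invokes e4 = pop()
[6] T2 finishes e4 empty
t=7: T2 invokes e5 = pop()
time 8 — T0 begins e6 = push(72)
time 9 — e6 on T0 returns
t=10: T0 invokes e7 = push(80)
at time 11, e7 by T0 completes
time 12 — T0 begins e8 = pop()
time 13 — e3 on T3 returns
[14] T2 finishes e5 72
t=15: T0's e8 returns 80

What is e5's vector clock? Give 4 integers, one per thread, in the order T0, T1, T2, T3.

VC(e3, invoked at 4): no causal predecessors; +1 on T3 → (0, 0, 0, 1)
VC(e2, invoked at 2): no causal predecessors; +1 on T2 → (0, 0, 1, 0)
VC(e1, invoked at 1): no causal predecessors; +1 on T1 → (0, 1, 0, 0)
VC(e6, invoked at 8): no causal predecessors; +1 on T0 → (1, 0, 0, 0)
VC(e4, invoked at 5): max of VC(e2)=(0, 0, 1, 0), then +1 on thread T2 → (0, 0, 2, 0)
VC(e7, invoked at 10): max of VC(e6)=(1, 0, 0, 0), then +1 on thread T0 → (2, 0, 0, 0)
VC(e8, invoked at 12): max of VC(e7)=(2, 0, 0, 0), then +1 on thread T0 → (3, 0, 0, 0)
VC(e5, invoked at 7): max of VC(e4)=(0, 0, 2, 0), VC(e6)=(1, 0, 0, 0), then +1 on thread T2 → (1, 0, 3, 0)
target: VC(e5) = (1, 0, 3, 0)

(1, 0, 3, 0)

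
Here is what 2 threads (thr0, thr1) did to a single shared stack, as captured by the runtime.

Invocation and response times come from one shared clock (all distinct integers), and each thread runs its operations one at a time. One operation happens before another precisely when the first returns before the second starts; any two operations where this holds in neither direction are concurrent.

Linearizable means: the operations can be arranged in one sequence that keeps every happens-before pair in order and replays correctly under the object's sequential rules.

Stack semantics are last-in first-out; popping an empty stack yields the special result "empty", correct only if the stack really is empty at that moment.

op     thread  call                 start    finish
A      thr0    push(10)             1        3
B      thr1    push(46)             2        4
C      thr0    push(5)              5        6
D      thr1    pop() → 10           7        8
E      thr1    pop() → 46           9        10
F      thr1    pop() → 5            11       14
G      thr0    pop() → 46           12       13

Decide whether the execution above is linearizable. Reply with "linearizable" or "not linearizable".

through event 7 a valid linearization exists; event 8 (D responding at time 8) ends that
checked exhaustively: 2 real-time-consistent orders of 4 completed operations, zero legal stack replays
e.g. A, B, C, D: illegal at step 4, since D pop() → 10 cannot apply there
e.g. B, A, C, D: illegal at step 4, since D pop() → 10 cannot apply there

not linearizable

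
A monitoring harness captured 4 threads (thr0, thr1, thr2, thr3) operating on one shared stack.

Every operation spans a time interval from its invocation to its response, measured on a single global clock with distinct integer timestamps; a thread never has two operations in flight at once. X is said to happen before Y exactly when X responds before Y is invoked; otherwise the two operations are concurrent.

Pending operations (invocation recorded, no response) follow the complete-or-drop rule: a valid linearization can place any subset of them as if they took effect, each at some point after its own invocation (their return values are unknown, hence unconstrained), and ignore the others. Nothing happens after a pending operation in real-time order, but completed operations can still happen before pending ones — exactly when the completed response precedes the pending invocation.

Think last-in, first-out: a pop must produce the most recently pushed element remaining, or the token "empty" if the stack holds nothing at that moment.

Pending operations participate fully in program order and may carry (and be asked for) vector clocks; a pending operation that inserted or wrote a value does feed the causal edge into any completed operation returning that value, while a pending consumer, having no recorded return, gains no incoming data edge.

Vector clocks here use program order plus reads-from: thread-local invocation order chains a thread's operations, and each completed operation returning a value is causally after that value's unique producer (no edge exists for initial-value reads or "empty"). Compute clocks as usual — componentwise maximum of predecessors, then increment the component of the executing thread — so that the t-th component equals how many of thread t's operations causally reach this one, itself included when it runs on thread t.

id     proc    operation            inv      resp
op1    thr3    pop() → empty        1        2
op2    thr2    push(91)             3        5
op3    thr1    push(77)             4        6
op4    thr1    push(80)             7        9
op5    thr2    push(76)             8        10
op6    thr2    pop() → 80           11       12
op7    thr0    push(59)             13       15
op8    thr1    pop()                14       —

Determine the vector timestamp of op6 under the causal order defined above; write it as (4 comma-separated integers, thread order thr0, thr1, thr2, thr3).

invoked at 1, op1 has no predecessors; its own thr3 bump gives (0, 0, 0, 1)
invoked at 3, op2 has no predecessors; its own thr2 bump gives (0, 0, 1, 0)
invoked at 4, op3 has no predecessors; its own thr1 bump gives (0, 1, 0, 0)
invoked at 13, op7 has no predecessors; its own thr0 bump gives (1, 0, 0, 0)
merge at op5 (invoked 8): VC(op2)=(0, 0, 1, 0), own-thread bump on thr2 → (0, 0, 2, 0)
merge at op4 (invoked 7): VC(op3)=(0, 1, 0, 0), own-thread bump on thr1 → (0, 2, 0, 0)
merge at op8 (invoked 14): VC(op4)=(0, 2, 0, 0), own-thread bump on thr1 → (0, 3, 0, 0)
merge at op6 (invoked 11): VC(op4)=(0, 2, 0, 0), VC(op5)=(0, 0, 2, 0), own-thread bump on thr2 → (0, 2, 3, 0)
target: VC(op6) = (0, 2, 3, 0)

(0, 2, 3, 0)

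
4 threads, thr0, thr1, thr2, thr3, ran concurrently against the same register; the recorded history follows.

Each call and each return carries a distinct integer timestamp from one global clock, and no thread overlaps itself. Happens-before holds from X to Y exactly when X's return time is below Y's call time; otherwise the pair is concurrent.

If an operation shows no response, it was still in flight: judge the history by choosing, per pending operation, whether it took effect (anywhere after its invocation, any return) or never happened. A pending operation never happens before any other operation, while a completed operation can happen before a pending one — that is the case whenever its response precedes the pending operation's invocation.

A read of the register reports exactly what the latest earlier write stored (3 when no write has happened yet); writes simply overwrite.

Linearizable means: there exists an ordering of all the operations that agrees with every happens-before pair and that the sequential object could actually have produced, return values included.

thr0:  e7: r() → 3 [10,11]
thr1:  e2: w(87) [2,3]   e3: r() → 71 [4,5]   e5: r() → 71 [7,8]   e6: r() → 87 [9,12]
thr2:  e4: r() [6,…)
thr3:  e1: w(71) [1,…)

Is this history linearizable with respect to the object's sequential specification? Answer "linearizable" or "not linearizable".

through event 10 a valid linearization exists; event 11 (e7 responding at time 11) ends that
exactly one order of the 4 completed ops respects real time; the register replay fails
including or dropping the 3 pending operations (e1, e4, e6) in any combination fails
sample order e2, e3, e5, e7 (pending dropped) stalls at step 2 — e3 r() → 71 has no legal effect

not linearizable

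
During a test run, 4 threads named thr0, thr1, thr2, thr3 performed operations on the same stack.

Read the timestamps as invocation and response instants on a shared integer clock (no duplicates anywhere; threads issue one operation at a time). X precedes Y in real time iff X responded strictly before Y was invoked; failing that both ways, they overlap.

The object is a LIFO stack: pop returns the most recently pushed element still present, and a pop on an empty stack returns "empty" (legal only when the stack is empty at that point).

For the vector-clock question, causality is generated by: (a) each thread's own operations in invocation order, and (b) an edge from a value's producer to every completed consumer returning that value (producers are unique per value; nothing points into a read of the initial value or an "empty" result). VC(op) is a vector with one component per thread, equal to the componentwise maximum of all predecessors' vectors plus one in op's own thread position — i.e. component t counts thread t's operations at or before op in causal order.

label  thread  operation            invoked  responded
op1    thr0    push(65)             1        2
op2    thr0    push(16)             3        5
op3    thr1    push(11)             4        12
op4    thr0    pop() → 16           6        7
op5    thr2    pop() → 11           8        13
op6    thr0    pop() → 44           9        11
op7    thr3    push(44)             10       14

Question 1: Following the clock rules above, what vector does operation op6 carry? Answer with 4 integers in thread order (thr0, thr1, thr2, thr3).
Answer: (4, 0, 0, 1)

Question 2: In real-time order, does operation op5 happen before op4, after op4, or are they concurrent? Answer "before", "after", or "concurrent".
Answer: after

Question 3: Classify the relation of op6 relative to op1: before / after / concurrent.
Answer: after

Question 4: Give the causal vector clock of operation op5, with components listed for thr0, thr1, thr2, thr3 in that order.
Answer: (0, 1, 1, 0)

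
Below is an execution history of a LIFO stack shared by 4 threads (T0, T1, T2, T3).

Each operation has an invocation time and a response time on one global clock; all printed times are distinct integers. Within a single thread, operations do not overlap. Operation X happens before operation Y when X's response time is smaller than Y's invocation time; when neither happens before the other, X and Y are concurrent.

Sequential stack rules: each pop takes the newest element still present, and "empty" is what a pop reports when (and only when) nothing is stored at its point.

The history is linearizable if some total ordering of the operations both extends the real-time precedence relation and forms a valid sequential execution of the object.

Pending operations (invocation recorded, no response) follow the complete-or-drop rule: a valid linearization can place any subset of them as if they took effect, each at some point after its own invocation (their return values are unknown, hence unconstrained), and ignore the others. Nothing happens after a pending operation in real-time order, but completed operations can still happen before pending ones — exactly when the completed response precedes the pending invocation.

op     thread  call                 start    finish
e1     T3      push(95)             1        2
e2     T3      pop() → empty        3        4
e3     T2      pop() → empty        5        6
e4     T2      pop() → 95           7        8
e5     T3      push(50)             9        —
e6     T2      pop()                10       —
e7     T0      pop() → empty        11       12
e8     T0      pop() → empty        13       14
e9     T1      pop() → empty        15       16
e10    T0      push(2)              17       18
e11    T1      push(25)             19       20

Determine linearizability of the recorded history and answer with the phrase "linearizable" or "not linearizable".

through event 3 a valid linearization exists; event 4 (e2 responding at time 4) ends that
a single order respects real time; the 2 completed LIFO stack operations fail replay along it
for example e1, e2 fails at step 2: e2 pop() → empty is not legal there

not linearizable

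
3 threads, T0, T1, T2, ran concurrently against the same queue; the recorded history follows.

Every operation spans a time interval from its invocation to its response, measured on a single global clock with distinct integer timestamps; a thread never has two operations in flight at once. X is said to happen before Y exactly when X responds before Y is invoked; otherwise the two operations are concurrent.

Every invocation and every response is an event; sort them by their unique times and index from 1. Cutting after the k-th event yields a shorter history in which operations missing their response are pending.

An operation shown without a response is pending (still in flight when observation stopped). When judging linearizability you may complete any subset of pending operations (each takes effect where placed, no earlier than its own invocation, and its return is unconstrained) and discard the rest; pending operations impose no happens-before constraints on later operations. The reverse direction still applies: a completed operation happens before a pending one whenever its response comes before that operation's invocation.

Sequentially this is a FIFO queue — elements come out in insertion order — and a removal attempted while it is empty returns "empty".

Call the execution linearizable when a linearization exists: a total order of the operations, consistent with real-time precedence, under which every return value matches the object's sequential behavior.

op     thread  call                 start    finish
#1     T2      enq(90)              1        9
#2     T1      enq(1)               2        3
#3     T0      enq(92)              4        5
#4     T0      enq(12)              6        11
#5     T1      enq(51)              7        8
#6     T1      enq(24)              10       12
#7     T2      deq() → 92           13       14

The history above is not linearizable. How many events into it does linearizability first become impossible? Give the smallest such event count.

a valid linearization of events 1..13 exists, for instance #1, #2, #3, #4, #5, #6:
after step 1 (#1 enq(90)): queue <90>
after step 2 (#2 enq(1)): queue <90,1>
after step 3 (#3 enq(92)): queue <90,1,92>
after step 4 (#4 enq(12)): queue <90,1,92,12>
after step 5 (#5 enq(51)): queue <90,1,92,12,51>
after step 6 (#6 enq(24)): queue <90,1,92,12,51,24>
adding event 14 (#7 responds at 14) leaves no legal real-time order
e.g. #1, #2, #3, #4, #5, #6, #7: illegal at step 7, since #7 deq() → 92 cannot apply there
e.g. #1, #2, #3, #5, #4, #6, #7: illegal at step 7, since #7 deq() → 92 cannot apply there

14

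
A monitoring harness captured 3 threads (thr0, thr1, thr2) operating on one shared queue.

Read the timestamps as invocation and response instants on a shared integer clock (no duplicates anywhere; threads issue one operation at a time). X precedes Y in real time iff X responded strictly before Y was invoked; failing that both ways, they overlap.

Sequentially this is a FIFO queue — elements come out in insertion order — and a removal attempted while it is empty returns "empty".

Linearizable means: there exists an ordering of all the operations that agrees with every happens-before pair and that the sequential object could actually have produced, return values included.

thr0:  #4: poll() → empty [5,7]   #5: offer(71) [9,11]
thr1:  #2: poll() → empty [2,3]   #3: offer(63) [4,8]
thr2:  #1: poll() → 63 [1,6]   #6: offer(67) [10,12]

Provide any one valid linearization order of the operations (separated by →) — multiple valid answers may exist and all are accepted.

#2 → #3 → #1 → #4 → #5 → #6

step 1: #2 poll() → empty — queue <>
step 2: #3 offer(63) — queue <63>
step 3: #1 poll() → 63 — queue <>
step 4: #4 poll() → empty — queue <>
step 5: #5 offer(71) — queue <71>
step 6: #6 offer(67) — queue <71,67>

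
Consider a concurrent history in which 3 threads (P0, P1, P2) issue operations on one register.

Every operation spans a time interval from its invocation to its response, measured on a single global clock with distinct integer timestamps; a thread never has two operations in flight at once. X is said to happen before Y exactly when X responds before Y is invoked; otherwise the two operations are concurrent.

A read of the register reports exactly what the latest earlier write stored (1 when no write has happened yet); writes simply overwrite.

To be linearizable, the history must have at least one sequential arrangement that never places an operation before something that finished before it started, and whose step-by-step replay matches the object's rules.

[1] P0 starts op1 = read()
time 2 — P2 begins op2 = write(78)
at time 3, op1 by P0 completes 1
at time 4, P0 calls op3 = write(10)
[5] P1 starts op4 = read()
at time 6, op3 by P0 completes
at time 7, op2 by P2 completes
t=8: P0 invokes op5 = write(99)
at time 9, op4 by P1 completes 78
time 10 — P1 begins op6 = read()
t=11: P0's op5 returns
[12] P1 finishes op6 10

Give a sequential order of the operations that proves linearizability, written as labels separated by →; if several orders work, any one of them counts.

op1 → op2 → op4 → op3 → op6 → op5

step 1: op1 read() → 1 — value 1
step 2: op2 write(78) — value 78
step 3: op4 read() → 78 — value 78
step 4: op3 write(10) — value 10
step 5: op6 read() → 10 — value 10
step 6: op5 write(99) — value 99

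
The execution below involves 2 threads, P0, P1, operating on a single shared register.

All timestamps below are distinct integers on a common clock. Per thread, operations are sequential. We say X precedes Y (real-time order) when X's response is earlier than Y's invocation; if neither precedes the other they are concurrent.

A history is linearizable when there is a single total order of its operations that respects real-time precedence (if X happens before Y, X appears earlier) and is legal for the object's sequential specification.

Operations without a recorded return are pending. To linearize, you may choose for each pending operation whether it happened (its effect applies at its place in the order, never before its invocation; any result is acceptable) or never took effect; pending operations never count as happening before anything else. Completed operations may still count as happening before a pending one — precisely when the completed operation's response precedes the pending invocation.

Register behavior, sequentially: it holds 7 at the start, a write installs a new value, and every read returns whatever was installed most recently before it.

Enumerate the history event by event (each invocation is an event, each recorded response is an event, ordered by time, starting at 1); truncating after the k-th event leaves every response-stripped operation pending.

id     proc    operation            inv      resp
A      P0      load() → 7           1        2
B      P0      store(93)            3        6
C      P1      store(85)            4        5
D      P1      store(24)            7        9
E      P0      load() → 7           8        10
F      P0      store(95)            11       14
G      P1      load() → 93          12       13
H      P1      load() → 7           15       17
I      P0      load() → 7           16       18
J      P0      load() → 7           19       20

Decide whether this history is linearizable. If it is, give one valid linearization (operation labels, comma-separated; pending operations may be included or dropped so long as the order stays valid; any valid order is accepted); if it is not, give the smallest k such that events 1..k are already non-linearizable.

the violation lands at event 10, E's response at time 10: events 1..9 linearize, events 1..10 do not
every one of the 4 real-time-consistent orders over 5 completed register ops fails the sequential spec
one such order, A, B, C, D, E, breaks at step 5 where E load() → 7 is illegal
one such order, A, B, C, E, D, breaks at step 4 where E load() → 7 is illegal

not linearizable — minimal violating prefix: 10 events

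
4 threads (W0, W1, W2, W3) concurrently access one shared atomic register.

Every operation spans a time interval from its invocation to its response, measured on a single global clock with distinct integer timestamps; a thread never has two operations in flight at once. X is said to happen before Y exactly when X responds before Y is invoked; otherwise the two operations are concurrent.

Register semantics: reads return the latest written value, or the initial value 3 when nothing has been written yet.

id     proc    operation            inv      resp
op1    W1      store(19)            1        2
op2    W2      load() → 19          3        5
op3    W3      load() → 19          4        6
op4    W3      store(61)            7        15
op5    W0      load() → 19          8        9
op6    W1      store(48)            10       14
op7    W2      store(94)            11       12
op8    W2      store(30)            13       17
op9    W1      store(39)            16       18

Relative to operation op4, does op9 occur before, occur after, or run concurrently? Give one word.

after

op9 spans [16,18], op4 spans [7,15]
resp(op4)=15 < inv(op9)=16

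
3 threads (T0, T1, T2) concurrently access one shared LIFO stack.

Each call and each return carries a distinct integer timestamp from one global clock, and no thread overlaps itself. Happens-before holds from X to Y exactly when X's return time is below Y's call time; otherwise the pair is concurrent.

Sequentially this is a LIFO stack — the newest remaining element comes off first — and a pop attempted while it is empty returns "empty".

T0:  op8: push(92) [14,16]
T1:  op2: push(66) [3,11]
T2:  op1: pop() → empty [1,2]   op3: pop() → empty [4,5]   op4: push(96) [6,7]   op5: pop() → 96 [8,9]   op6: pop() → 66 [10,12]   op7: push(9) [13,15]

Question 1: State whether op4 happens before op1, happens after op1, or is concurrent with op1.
Answer: after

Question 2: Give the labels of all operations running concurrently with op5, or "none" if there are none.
Answer: op2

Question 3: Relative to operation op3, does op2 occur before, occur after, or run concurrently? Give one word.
Answer: concurrent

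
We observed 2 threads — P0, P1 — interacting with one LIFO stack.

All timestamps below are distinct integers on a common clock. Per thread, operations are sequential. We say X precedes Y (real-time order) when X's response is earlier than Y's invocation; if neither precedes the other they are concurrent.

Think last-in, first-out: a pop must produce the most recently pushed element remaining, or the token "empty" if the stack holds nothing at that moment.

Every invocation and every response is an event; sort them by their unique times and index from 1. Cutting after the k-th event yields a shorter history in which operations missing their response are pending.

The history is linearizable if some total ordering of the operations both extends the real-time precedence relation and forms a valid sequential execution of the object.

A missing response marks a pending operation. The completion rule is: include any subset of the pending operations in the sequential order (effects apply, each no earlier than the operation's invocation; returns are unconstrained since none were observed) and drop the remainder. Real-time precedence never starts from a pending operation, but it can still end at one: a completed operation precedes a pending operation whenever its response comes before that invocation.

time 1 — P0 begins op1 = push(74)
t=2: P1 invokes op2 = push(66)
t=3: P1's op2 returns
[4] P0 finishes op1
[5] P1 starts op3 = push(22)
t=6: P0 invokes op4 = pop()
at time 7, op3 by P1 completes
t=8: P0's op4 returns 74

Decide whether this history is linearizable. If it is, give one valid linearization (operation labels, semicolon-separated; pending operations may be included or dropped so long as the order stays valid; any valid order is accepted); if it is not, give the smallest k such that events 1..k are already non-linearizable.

1. op2 push(66), leaving stack <66>
2. op1 push(74), leaving stack <66,74>
3. op4 pop() → 74, leaving stack <66>
4. op3 push(22), leaving stack <66,22>

linearizable — witness: op2; op1; op4; op3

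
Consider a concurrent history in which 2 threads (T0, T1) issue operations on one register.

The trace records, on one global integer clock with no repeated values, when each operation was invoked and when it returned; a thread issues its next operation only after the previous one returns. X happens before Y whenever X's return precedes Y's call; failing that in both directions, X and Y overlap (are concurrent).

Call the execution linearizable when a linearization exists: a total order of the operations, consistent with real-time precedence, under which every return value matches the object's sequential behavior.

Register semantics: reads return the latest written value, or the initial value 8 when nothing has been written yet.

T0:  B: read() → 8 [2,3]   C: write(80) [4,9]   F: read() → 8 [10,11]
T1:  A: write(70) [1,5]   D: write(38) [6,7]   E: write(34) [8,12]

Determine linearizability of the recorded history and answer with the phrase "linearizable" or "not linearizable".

not linearizable

prefix check: 1..10 passes, 1..11 fails once F's time-11 response joins
every one of the 5 real-time-consistent orders over 5 completed register ops fails the sequential spec
no escape via the 1 pending operation (E): every completion choice fails
sample order A, B, C, D, F (pending dropped) stalls at step 2 — B read() → 8 has no legal effect
sample order A, B, D, C, F (pending dropped) stalls at step 2 — B read() → 8 has no legal effect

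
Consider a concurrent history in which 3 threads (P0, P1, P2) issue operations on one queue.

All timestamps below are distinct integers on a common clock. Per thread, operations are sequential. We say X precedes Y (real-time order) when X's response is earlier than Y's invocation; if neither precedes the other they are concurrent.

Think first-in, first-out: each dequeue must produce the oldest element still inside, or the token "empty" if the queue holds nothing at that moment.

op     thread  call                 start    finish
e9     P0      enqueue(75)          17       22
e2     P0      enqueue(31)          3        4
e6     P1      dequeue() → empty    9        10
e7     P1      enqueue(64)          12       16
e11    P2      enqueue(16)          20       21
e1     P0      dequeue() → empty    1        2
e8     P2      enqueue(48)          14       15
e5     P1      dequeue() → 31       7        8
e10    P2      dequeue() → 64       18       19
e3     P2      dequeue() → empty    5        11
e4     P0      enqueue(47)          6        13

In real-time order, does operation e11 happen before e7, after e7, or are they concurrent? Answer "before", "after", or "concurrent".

e11 spans [20,21], e7 spans [12,16]
resp(e7)=16 < inv(e11)=20

after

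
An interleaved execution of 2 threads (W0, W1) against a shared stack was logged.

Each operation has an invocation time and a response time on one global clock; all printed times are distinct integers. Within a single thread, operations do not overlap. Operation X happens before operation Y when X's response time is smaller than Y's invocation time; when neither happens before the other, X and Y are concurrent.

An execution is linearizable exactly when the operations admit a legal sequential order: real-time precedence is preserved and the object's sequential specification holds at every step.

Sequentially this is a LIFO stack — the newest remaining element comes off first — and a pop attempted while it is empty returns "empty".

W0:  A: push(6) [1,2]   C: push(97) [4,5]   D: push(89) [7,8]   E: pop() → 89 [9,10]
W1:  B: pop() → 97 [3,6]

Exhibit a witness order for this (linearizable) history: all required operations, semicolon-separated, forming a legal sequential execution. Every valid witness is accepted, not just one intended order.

1. A push(6), leaving stack <6>
2. C push(97), leaving stack <6,97>
3. B pop() → 97, leaving stack <6>
4. D push(89), leaving stack <6,89>
5. E pop() → 89, leaving stack <6>

A; C; B; D; E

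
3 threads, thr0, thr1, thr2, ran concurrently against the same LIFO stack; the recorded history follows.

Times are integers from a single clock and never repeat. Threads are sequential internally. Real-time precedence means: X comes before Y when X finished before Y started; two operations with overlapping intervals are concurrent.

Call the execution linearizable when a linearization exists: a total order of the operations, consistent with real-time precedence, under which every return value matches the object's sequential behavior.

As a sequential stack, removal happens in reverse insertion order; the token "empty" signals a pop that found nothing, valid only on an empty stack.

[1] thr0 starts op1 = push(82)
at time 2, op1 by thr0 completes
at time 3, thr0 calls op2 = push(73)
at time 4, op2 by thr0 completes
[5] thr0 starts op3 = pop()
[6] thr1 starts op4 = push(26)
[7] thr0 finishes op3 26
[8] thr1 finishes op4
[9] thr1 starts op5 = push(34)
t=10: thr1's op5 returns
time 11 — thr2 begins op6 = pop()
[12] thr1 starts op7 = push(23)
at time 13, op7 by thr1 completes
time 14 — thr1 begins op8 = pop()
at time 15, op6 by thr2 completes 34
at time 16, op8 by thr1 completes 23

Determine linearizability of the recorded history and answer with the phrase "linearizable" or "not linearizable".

witness order: op1, op2, op4, op3, op5, op6, op7, op8
1. op1 push(82), leaving stack <82>
2. op2 push(73), leaving stack <82,73>
3. op4 push(26), leaving stack <82,73,26>
4. op3 pop() → 26, leaving stack <82,73>
5. op5 push(34), leaving stack <82,73,34>
6. op6 pop() → 34, leaving stack <82,73>
7. op7 push(23), leaving stack <82,73,23>
8. op8 pop() → 23, leaving stack <82,73>

linearizable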